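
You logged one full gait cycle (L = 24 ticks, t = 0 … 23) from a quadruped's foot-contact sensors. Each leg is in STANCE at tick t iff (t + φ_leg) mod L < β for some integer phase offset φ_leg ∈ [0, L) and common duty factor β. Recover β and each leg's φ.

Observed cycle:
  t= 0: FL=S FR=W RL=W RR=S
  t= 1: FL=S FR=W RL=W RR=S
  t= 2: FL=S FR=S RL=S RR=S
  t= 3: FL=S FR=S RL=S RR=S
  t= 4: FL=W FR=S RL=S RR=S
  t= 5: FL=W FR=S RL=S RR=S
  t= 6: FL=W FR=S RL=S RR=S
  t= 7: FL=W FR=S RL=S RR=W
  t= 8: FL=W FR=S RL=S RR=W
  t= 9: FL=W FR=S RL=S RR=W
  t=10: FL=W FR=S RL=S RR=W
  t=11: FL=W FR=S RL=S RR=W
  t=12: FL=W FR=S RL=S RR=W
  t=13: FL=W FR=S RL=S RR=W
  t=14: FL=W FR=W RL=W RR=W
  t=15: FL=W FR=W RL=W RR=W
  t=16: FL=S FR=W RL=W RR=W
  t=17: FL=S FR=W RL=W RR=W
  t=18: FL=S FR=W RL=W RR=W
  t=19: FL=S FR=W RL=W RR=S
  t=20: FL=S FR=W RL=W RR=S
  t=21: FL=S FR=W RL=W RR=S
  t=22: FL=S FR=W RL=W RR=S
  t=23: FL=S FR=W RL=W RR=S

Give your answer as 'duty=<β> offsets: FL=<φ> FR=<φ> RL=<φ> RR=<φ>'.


duty=12 offsets: FL=8 FR=22 RL=22 RR=5

duty β = stance ticks per leg = 12
FL: stance ticks = 12; W→S at t=16 → φ=8
FR: stance ticks = 12; W→S at t=2 → φ=22
RL: stance ticks = 12; W→S at t=2 → φ=22
RR: stance ticks = 12; W→S at t=19 → φ=5


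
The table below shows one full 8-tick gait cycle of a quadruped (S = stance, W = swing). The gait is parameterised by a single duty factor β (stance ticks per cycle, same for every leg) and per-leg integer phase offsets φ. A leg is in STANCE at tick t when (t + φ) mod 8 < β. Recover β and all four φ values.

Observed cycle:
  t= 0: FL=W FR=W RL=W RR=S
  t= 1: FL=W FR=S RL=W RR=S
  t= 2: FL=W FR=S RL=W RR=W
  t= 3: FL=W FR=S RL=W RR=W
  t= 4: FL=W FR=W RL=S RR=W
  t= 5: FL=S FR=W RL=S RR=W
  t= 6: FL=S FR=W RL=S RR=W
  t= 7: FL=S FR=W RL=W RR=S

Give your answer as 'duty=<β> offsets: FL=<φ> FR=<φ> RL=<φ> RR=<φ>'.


duty=3 offsets: FL=3 FR=7 RL=4 RR=1

duty β = stance ticks per leg = 3
FL: stance ticks = 3; W→S at t=5 → φ=3
FR: stance ticks = 3; W→S at t=1 → φ=7
RL: stance ticks = 3; W→S at t=4 → φ=4
RR: stance ticks = 3; W→S at t=7 → φ=1


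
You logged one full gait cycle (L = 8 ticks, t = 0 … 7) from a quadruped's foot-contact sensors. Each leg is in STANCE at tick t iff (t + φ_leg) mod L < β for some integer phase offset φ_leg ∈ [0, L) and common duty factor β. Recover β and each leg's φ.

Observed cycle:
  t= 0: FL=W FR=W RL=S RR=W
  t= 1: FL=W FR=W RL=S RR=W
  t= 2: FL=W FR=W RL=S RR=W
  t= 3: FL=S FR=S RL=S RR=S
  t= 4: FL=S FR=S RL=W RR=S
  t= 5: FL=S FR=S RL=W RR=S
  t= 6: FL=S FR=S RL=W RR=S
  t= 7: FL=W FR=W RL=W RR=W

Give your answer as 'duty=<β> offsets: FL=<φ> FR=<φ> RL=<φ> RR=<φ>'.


duty β = stance ticks per leg = 4
FL: stance ticks = 4; W→S at t=3 → φ=5
FR: stance ticks = 4; W→S at t=3 → φ=5
RL: stance ticks = 4; W→S at t=0 → φ=0
RR: stance ticks = 4; W→S at t=3 → φ=5

duty=4 offsets: FL=5 FR=5 RL=0 RR=5


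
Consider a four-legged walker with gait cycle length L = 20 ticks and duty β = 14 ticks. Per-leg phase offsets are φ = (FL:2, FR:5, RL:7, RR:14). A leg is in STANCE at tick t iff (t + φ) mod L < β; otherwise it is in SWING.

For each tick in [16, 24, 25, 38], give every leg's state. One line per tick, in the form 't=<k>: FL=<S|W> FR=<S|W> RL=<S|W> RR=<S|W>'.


t=16: phase=(18,1,3,10) vs β=14 → FL=W FR=S RL=S RR=S
t=24: phase=(6,9,11,18) vs β=14 → FL=S FR=S RL=S RR=W
t=25: phase=(7,10,12,19) vs β=14 → FL=S FR=S RL=S RR=W
t=38: phase=(0,3,5,12) vs β=14 → FL=S FR=S RL=S RR=S

t=16: FL=W FR=S RL=S RR=S
t=24: FL=S FR=S RL=S RR=W
t=25: FL=S FR=S RL=S RR=W
t=38: FL=S FR=S RL=S RR=S


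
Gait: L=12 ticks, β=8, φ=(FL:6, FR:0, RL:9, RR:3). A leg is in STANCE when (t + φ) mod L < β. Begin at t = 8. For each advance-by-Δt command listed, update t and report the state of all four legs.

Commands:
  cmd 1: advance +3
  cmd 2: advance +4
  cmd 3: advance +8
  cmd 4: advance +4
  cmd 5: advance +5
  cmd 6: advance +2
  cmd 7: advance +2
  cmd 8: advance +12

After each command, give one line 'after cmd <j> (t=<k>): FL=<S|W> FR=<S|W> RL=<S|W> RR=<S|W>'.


after cmd 1 (t=11): FL=S FR=W RL=W RR=S
after cmd 2 (t=15): FL=W FR=S RL=S RR=S
after cmd 3 (t=23): FL=S FR=W RL=W RR=S
after cmd 4 (t=27): FL=W FR=S RL=S RR=S
after cmd 5 (t=32): FL=S FR=W RL=S RR=W
after cmd 6 (t=34): FL=S FR=W RL=S RR=S
after cmd 7 (t=36): FL=S FR=S RL=W RR=S
after cmd 8 (t=48): FL=S FR=S RL=W RR=S

start t=8: FL=S FR=W RL=S RR=W
cmd 1: advance +3 → t=11, phase=(5,11,8,2) → FL=S FR=W RL=W RR=S
cmd 2: advance +4 → t=15, phase=(9,3,0,6) → FL=W FR=S RL=S RR=S
cmd 3: advance +8 → t=23, phase=(5,11,8,2) → FL=S FR=W RL=W RR=S
cmd 4: advance +4 → t=27, phase=(9,3,0,6) → FL=W FR=S RL=S RR=S
cmd 5: advance +5 → t=32, phase=(2,8,5,11) → FL=S FR=W RL=S RR=W
cmd 6: advance +2 → t=34, phase=(4,10,7,1) → FL=S FR=W RL=S RR=S
cmd 7: advance +2 → t=36, phase=(6,0,9,3) → FL=S FR=S RL=W RR=S
cmd 8: advance +12 → t=48, phase=(6,0,9,3) → FL=S FR=S RL=W RR=S


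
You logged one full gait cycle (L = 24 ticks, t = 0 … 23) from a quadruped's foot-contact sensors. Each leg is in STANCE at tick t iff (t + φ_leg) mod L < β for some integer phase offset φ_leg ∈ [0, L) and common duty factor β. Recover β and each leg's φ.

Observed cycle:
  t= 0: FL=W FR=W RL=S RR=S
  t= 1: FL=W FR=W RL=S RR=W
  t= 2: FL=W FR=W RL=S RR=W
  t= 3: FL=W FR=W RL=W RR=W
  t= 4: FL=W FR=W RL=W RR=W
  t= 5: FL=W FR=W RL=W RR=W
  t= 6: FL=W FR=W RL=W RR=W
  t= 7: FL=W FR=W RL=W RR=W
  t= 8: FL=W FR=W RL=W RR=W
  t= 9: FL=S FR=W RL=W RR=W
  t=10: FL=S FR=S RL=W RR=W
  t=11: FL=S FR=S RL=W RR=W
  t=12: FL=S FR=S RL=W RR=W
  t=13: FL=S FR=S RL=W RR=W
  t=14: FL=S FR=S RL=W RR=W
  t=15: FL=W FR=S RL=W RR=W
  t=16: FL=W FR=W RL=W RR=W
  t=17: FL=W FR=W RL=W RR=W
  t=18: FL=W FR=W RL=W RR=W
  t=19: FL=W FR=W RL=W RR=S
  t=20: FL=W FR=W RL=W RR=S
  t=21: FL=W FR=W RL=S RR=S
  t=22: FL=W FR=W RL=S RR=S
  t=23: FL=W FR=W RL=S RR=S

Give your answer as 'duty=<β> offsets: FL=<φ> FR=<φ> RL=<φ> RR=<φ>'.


duty=6 offsets: FL=15 FR=14 RL=3 RR=5

duty β = stance ticks per leg = 6
FL: stance ticks = 6; W→S at t=9 → φ=15
FR: stance ticks = 6; W→S at t=10 → φ=14
RL: stance ticks = 6; W→S at t=21 → φ=3
RR: stance ticks = 6; W→S at t=19 → φ=5


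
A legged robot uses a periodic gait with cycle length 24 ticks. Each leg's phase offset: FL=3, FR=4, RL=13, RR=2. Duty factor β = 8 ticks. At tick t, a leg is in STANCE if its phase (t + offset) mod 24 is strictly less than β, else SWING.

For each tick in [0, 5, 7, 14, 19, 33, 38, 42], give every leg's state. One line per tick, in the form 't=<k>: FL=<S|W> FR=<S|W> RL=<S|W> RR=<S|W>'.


t=0: FL=S FR=S RL=W RR=S
t=5: FL=W FR=W RL=W RR=S
t=7: FL=W FR=W RL=W RR=W
t=14: FL=W FR=W RL=S RR=W
t=19: FL=W FR=W RL=W RR=W
t=33: FL=W FR=W RL=W RR=W
t=38: FL=W FR=W RL=S RR=W
t=42: FL=W FR=W RL=S RR=W

t=0: phase=(3,4,13,2) vs β=8 → FL=S FR=S RL=W RR=S
t=5: phase=(8,9,18,7) vs β=8 → FL=W FR=W RL=W RR=S
t=7: phase=(10,11,20,9) vs β=8 → FL=W FR=W RL=W RR=W
t=14: phase=(17,18,3,16) vs β=8 → FL=W FR=W RL=S RR=W
t=19: phase=(22,23,8,21) vs β=8 → FL=W FR=W RL=W RR=W
t=33: phase=(12,13,22,11) vs β=8 → FL=W FR=W RL=W RR=W
t=38: phase=(17,18,3,16) vs β=8 → FL=W FR=W RL=S RR=W
t=42: phase=(21,22,7,20) vs β=8 → FL=W FR=W RL=S RR=W


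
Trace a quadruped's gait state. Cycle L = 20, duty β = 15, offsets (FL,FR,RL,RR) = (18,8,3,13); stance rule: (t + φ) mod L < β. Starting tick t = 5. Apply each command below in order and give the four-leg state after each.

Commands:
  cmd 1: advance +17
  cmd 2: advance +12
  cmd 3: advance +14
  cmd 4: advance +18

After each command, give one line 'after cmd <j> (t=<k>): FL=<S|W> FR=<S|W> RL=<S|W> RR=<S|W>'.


start t=5: FL=S FR=S RL=S RR=W
cmd 1: advance +17 → t=22, phase=(0,10,5,15) → FL=S FR=S RL=S RR=W
cmd 2: advance +12 → t=34, phase=(12,2,17,7) → FL=S FR=S RL=W RR=S
cmd 3: advance +14 → t=48, phase=(6,16,11,1) → FL=S FR=W RL=S RR=S
cmd 4: advance +18 → t=66, phase=(4,14,9,19) → FL=S FR=S RL=S RR=W

after cmd 1 (t=22): FL=S FR=S RL=S RR=W
after cmd 2 (t=34): FL=S FR=S RL=W RR=S
after cmd 3 (t=48): FL=S FR=W RL=S RR=S
after cmd 4 (t=66): FL=S FR=S RL=S RR=W


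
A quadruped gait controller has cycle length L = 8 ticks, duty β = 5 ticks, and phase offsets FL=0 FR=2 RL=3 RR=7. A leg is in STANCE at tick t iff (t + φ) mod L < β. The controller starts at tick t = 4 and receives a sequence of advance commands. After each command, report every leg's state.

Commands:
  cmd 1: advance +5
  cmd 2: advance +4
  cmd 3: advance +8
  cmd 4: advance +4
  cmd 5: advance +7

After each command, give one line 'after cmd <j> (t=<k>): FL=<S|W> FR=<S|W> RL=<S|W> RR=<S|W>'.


after cmd 1 (t=9): FL=S FR=S RL=S RR=S
after cmd 2 (t=13): FL=W FR=W RL=S RR=S
after cmd 3 (t=21): FL=W FR=W RL=S RR=S
after cmd 4 (t=25): FL=S FR=S RL=S RR=S
after cmd 5 (t=32): FL=S FR=S RL=S RR=W

start t=4: FL=S FR=W RL=W RR=S
cmd 1: advance +5 → t=9, phase=(1,3,4,0) → FL=S FR=S RL=S RR=S
cmd 2: advance +4 → t=13, phase=(5,7,0,4) → FL=W FR=W RL=S RR=S
cmd 3: advance +8 → t=21, phase=(5,7,0,4) → FL=W FR=W RL=S RR=S
cmd 4: advance +4 → t=25, phase=(1,3,4,0) → FL=S FR=S RL=S RR=S
cmd 5: advance +7 → t=32, phase=(0,2,3,7) → FL=S FR=S RL=S RR=W


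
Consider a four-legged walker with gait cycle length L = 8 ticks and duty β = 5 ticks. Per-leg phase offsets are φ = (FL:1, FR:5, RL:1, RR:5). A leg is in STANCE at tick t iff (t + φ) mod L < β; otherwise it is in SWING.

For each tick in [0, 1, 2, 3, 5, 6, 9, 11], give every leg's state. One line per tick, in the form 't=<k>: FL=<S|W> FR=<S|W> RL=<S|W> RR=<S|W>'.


t=0: FL=S FR=W RL=S RR=W
t=1: FL=S FR=W RL=S RR=W
t=2: FL=S FR=W RL=S RR=W
t=3: FL=S FR=S RL=S RR=S
t=5: FL=W FR=S RL=W RR=S
t=6: FL=W FR=S RL=W RR=S
t=9: FL=S FR=W RL=S RR=W
t=11: FL=S FR=S RL=S RR=S

t=0: phase=(1,5,1,5) vs β=5 → FL=S FR=W RL=S RR=W
t=1: phase=(2,6,2,6) vs β=5 → FL=S FR=W RL=S RR=W
t=2: phase=(3,7,3,7) vs β=5 → FL=S FR=W RL=S RR=W
t=3: phase=(4,0,4,0) vs β=5 → FL=S FR=S RL=S RR=S
t=5: phase=(6,2,6,2) vs β=5 → FL=W FR=S RL=W RR=S
t=6: phase=(7,3,7,3) vs β=5 → FL=W FR=S RL=W RR=S
t=9: phase=(2,6,2,6) vs β=5 → FL=S FR=W RL=S RR=W
t=11: phase=(4,0,4,0) vs β=5 → FL=S FR=S RL=S RR=S


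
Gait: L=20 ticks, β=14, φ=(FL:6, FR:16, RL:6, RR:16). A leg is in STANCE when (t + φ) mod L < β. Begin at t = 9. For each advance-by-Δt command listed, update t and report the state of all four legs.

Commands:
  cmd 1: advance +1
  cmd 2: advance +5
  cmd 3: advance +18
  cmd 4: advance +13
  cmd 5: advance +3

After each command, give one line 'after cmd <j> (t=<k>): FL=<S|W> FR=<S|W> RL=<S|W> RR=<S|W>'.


start t=9: FL=W FR=S RL=W RR=S
cmd 1: advance +1 → t=10, phase=(16,6,16,6) → FL=W FR=S RL=W RR=S
cmd 2: advance +5 → t=15, phase=(1,11,1,11) → FL=S FR=S RL=S RR=S
cmd 3: advance +18 → t=33, phase=(19,9,19,9) → FL=W FR=S RL=W RR=S
cmd 4: advance +13 → t=46, phase=(12,2,12,2) → FL=S FR=S RL=S RR=S
cmd 5: advance +3 → t=49, phase=(15,5,15,5) → FL=W FR=S RL=W RR=S

after cmd 1 (t=10): FL=W FR=S RL=W RR=S
after cmd 2 (t=15): FL=S FR=S RL=S RR=S
after cmd 3 (t=33): FL=W FR=S RL=W RR=S
after cmd 4 (t=46): FL=S FR=S RL=S RR=S
after cmd 5 (t=49): FL=W FR=S RL=W RR=S


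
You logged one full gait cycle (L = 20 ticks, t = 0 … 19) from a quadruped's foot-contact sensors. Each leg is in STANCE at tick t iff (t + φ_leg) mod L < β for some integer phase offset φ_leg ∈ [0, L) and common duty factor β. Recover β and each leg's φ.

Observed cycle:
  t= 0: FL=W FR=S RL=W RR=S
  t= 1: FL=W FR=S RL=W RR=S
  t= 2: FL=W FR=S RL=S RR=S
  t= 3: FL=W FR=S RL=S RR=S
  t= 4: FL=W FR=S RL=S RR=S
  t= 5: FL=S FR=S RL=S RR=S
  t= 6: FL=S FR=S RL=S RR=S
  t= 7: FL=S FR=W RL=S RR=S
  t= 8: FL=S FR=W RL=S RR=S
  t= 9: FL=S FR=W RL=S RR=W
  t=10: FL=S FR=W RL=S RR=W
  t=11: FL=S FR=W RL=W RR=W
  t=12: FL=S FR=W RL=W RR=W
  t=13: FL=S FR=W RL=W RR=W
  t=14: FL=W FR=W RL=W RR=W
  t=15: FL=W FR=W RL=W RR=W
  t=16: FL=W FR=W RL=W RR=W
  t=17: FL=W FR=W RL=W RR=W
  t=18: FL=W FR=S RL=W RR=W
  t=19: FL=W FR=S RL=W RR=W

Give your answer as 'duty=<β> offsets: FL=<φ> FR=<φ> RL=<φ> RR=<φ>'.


duty=9 offsets: FL=15 FR=2 RL=18 RR=0

duty β = stance ticks per leg = 9
FL: stance ticks = 9; W→S at t=5 → φ=15
FR: stance ticks = 9; W→S at t=18 → φ=2
RL: stance ticks = 9; W→S at t=2 → φ=18
RR: stance ticks = 9; W→S at t=0 → φ=0


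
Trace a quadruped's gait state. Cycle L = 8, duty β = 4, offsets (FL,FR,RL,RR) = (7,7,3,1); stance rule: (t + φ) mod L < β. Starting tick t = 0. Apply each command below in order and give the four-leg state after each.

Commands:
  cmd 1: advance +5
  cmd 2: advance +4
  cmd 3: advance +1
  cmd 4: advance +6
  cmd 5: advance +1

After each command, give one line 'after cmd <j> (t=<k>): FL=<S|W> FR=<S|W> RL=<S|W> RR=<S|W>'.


start t=0: FL=W FR=W RL=S RR=S
cmd 1: advance +5 → t=5, phase=(4,4,0,6) → FL=W FR=W RL=S RR=W
cmd 2: advance +4 → t=9, phase=(0,0,4,2) → FL=S FR=S RL=W RR=S
cmd 3: advance +1 → t=10, phase=(1,1,5,3) → FL=S FR=S RL=W RR=S
cmd 4: advance +6 → t=16, phase=(7,7,3,1) → FL=W FR=W RL=S RR=S
cmd 5: advance +1 → t=17, phase=(0,0,4,2) → FL=S FR=S RL=W RR=S

after cmd 1 (t=5): FL=W FR=W RL=S RR=W
after cmd 2 (t=9): FL=S FR=S RL=W RR=S
after cmd 3 (t=10): FL=S FR=S RL=W RR=S
after cmd 4 (t=16): FL=W FR=W RL=S RR=S
after cmd 5 (t=17): FL=S FR=S RL=W RR=S


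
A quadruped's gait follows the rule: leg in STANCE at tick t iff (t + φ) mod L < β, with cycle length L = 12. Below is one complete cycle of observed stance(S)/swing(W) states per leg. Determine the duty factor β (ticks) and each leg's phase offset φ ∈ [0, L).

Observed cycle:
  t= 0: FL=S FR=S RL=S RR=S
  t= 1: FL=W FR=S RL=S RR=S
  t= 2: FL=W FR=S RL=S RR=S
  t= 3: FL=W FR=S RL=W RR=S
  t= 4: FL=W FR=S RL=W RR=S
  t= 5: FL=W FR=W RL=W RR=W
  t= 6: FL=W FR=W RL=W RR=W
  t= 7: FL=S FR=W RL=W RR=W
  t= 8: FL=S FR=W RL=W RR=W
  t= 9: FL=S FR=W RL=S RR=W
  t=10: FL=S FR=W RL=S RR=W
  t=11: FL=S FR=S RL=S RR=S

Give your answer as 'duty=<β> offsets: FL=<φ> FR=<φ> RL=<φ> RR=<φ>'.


duty β = stance ticks per leg = 6
FL: stance ticks = 6; W→S at t=7 → φ=5
FR: stance ticks = 6; W→S at t=11 → φ=1
RL: stance ticks = 6; W→S at t=9 → φ=3
RR: stance ticks = 6; W→S at t=11 → φ=1

duty=6 offsets: FL=5 FR=1 RL=3 RR=1


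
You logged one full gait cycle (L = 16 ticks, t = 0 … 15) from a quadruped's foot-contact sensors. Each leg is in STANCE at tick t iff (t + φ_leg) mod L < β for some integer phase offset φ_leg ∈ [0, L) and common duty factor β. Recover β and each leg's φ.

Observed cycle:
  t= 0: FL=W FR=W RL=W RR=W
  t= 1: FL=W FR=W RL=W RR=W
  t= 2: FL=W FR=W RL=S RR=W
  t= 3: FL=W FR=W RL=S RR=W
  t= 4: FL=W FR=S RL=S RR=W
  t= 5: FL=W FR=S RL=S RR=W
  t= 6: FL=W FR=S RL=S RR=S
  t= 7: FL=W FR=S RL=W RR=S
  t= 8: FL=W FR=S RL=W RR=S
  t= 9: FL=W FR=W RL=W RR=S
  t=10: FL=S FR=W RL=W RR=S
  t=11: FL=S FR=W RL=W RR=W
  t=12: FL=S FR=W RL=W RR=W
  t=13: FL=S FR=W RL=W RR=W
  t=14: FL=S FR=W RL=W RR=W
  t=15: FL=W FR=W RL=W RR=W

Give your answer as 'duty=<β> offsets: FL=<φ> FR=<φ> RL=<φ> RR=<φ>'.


duty=5 offsets: FL=6 FR=12 RL=14 RR=10

duty β = stance ticks per leg = 5
FL: stance ticks = 5; W→S at t=10 → φ=6
FR: stance ticks = 5; W→S at t=4 → φ=12
RL: stance ticks = 5; W→S at t=2 → φ=14
RR: stance ticks = 5; W→S at t=6 → φ=10


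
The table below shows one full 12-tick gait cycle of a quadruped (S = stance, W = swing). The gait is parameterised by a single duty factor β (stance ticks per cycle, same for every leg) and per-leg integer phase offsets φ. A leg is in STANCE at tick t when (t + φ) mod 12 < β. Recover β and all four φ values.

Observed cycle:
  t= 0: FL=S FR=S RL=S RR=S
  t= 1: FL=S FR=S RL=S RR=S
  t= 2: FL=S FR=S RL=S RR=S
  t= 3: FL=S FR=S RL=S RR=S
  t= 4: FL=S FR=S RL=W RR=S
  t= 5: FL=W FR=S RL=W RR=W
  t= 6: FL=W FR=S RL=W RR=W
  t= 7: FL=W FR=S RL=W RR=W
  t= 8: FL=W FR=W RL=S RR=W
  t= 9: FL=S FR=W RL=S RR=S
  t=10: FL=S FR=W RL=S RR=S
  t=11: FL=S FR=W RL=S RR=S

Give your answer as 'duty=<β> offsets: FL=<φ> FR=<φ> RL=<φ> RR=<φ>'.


duty β = stance ticks per leg = 8
FL: stance ticks = 8; W→S at t=9 → φ=3
FR: stance ticks = 8; W→S at t=0 → φ=0
RL: stance ticks = 8; W→S at t=8 → φ=4
RR: stance ticks = 8; W→S at t=9 → φ=3

duty=8 offsets: FL=3 FR=0 RL=4 RR=3


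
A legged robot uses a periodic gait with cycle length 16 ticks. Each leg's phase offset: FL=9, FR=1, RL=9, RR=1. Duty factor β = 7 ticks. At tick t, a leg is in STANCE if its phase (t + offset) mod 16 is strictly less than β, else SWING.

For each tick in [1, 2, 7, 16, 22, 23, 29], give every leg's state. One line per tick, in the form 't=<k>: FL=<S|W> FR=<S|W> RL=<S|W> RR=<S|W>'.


t=1: phase=(10,2,10,2) vs β=7 → FL=W FR=S RL=W RR=S
t=2: phase=(11,3,11,3) vs β=7 → FL=W FR=S RL=W RR=S
t=7: phase=(0,8,0,8) vs β=7 → FL=S FR=W RL=S RR=W
t=16: phase=(9,1,9,1) vs β=7 → FL=W FR=S RL=W RR=S
t=22: phase=(15,7,15,7) vs β=7 → FL=W FR=W RL=W RR=W
t=23: phase=(0,8,0,8) vs β=7 → FL=S FR=W RL=S RR=W
t=29: phase=(6,14,6,14) vs β=7 → FL=S FR=W RL=S RR=W

t=1: FL=W FR=S RL=W RR=S
t=2: FL=W FR=S RL=W RR=S
t=7: FL=S FR=W RL=S RR=W
t=16: FL=W FR=S RL=W RR=S
t=22: FL=W FR=W RL=W RR=W
t=23: FL=S FR=W RL=S RR=W
t=29: FL=S FR=W RL=S RR=W


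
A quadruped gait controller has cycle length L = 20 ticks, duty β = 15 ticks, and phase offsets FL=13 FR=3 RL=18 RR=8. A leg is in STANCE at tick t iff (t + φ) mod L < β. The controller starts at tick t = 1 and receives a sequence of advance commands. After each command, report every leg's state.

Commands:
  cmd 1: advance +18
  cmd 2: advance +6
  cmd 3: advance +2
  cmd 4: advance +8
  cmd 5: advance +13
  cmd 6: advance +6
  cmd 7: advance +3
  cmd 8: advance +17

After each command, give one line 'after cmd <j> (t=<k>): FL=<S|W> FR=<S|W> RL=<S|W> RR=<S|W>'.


after cmd 1 (t=19): FL=S FR=S RL=W RR=S
after cmd 2 (t=25): FL=W FR=S RL=S RR=S
after cmd 3 (t=27): FL=S FR=S RL=S RR=W
after cmd 4 (t=35): FL=S FR=W RL=S RR=S
after cmd 5 (t=48): FL=S FR=S RL=S RR=W
after cmd 6 (t=54): FL=S FR=W RL=S RR=S
after cmd 7 (t=57): FL=S FR=S RL=W RR=S
after cmd 8 (t=74): FL=S FR=W RL=S RR=S

start t=1: FL=S FR=S RL=W RR=S
cmd 1: advance +18 → t=19, phase=(12,2,17,7) → FL=S FR=S RL=W RR=S
cmd 2: advance +6 → t=25, phase=(18,8,3,13) → FL=W FR=S RL=S RR=S
cmd 3: advance +2 → t=27, phase=(0,10,5,15) → FL=S FR=S RL=S RR=W
cmd 4: advance +8 → t=35, phase=(8,18,13,3) → FL=S FR=W RL=S RR=S
cmd 5: advance +13 → t=48, phase=(1,11,6,16) → FL=S FR=S RL=S RR=W
cmd 6: advance +6 → t=54, phase=(7,17,12,2) → FL=S FR=W RL=S RR=S
cmd 7: advance +3 → t=57, phase=(10,0,15,5) → FL=S FR=S RL=W RR=S
cmd 8: advance +17 → t=74, phase=(7,17,12,2) → FL=S FR=W RL=S RR=S


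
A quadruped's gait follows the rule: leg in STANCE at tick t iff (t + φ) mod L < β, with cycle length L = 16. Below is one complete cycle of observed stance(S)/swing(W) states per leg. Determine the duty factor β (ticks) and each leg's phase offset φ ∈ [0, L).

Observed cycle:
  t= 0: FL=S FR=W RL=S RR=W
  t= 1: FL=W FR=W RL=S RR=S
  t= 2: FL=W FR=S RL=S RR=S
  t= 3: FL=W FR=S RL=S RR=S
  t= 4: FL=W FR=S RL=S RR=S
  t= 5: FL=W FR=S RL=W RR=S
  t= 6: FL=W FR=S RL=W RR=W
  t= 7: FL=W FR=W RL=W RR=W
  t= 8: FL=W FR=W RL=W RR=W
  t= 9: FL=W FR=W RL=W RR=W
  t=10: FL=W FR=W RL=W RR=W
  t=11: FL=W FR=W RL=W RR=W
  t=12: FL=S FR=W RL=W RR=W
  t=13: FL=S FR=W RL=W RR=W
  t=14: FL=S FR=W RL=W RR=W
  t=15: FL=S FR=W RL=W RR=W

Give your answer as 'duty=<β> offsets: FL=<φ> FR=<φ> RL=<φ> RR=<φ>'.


duty β = stance ticks per leg = 5
FL: stance ticks = 5; W→S at t=12 → φ=4
FR: stance ticks = 5; W→S at t=2 → φ=14
RL: stance ticks = 5; W→S at t=0 → φ=0
RR: stance ticks = 5; W→S at t=1 → φ=15

duty=5 offsets: FL=4 FR=14 RL=0 RR=15


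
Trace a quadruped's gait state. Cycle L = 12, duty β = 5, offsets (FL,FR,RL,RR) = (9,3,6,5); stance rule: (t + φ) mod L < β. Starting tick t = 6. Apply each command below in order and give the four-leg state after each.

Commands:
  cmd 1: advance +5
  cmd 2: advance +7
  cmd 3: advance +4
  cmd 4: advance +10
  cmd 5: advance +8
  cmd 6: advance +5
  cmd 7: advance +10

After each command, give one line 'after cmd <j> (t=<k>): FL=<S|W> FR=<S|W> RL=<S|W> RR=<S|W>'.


start t=6: FL=S FR=W RL=S RR=W
cmd 1: advance +5 → t=11, phase=(8,2,5,4) → FL=W FR=S RL=W RR=S
cmd 2: advance +7 → t=18, phase=(3,9,0,11) → FL=S FR=W RL=S RR=W
cmd 3: advance +4 → t=22, phase=(7,1,4,3) → FL=W FR=S RL=S RR=S
cmd 4: advance +10 → t=32, phase=(5,11,2,1) → FL=W FR=W RL=S RR=S
cmd 5: advance +8 → t=40, phase=(1,7,10,9) → FL=S FR=W RL=W RR=W
cmd 6: advance +5 → t=45, phase=(6,0,3,2) → FL=W FR=S RL=S RR=S
cmd 7: advance +10 → t=55, phase=(4,10,1,0) → FL=S FR=W RL=S RR=S

after cmd 1 (t=11): FL=W FR=S RL=W RR=S
after cmd 2 (t=18): FL=S FR=W RL=S RR=W
after cmd 3 (t=22): FL=W FR=S RL=S RR=S
after cmd 4 (t=32): FL=W FR=W RL=S RR=S
after cmd 5 (t=40): FL=S FR=W RL=W RR=W
after cmd 6 (t=45): FL=W FR=S RL=S RR=S
after cmd 7 (t=55): FL=S FR=W RL=S RR=S


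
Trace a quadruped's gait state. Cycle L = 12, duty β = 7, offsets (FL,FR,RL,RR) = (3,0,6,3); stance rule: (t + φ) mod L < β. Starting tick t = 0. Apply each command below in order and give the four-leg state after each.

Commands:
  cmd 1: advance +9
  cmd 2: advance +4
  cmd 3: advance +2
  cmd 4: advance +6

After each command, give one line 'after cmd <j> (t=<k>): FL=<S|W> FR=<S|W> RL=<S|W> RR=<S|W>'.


after cmd 1 (t=9): FL=S FR=W RL=S RR=S
after cmd 2 (t=13): FL=S FR=S RL=W RR=S
after cmd 3 (t=15): FL=S FR=S RL=W RR=S
after cmd 4 (t=21): FL=S FR=W RL=S RR=S

start t=0: FL=S FR=S RL=S RR=S
cmd 1: advance +9 → t=9, phase=(0,9,3,0) → FL=S FR=W RL=S RR=S
cmd 2: advance +4 → t=13, phase=(4,1,7,4) → FL=S FR=S RL=W RR=S
cmd 3: advance +2 → t=15, phase=(6,3,9,6) → FL=S FR=S RL=W RR=S
cmd 4: advance +6 → t=21, phase=(0,9,3,0) → FL=S FR=W RL=S RR=S


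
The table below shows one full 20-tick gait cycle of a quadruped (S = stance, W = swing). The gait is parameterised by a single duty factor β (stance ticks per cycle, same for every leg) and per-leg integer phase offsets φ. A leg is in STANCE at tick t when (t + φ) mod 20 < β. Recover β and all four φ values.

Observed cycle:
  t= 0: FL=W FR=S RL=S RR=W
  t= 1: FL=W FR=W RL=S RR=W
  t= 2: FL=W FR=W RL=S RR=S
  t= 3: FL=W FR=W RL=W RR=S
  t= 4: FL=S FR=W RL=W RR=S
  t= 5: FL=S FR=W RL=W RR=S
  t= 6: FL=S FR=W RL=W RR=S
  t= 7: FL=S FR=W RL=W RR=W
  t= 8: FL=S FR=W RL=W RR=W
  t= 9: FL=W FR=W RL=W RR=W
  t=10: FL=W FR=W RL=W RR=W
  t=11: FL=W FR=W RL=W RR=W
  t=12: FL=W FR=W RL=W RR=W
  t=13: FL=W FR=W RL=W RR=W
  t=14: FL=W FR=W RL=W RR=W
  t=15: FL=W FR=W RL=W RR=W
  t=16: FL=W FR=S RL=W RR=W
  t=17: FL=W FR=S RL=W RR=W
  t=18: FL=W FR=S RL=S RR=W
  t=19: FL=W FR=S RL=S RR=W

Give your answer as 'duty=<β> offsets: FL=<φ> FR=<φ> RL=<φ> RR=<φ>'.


duty β = stance ticks per leg = 5
FL: stance ticks = 5; W→S at t=4 → φ=16
FR: stance ticks = 5; W→S at t=16 → φ=4
RL: stance ticks = 5; W→S at t=18 → φ=2
RR: stance ticks = 5; W→S at t=2 → φ=18

duty=5 offsets: FL=16 FR=4 RL=2 RR=18


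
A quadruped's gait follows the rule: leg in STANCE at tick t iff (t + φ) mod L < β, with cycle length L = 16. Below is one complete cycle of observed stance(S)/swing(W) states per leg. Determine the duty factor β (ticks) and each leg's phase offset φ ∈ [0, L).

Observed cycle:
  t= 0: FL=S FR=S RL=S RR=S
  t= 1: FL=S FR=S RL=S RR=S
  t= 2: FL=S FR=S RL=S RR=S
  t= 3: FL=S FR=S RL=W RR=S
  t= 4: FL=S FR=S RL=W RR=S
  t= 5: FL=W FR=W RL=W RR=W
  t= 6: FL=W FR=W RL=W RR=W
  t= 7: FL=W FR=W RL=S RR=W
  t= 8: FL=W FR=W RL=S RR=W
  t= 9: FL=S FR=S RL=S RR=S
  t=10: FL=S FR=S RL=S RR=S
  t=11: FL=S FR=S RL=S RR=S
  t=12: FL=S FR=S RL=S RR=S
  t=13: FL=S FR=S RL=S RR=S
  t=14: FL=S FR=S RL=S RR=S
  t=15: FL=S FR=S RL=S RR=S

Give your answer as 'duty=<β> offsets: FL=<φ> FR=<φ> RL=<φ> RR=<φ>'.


duty β = stance ticks per leg = 12
FL: stance ticks = 12; W→S at t=9 → φ=7
FR: stance ticks = 12; W→S at t=9 → φ=7
RL: stance ticks = 12; W→S at t=7 → φ=9
RR: stance ticks = 12; W→S at t=9 → φ=7

duty=12 offsets: FL=7 FR=7 RL=9 RR=7


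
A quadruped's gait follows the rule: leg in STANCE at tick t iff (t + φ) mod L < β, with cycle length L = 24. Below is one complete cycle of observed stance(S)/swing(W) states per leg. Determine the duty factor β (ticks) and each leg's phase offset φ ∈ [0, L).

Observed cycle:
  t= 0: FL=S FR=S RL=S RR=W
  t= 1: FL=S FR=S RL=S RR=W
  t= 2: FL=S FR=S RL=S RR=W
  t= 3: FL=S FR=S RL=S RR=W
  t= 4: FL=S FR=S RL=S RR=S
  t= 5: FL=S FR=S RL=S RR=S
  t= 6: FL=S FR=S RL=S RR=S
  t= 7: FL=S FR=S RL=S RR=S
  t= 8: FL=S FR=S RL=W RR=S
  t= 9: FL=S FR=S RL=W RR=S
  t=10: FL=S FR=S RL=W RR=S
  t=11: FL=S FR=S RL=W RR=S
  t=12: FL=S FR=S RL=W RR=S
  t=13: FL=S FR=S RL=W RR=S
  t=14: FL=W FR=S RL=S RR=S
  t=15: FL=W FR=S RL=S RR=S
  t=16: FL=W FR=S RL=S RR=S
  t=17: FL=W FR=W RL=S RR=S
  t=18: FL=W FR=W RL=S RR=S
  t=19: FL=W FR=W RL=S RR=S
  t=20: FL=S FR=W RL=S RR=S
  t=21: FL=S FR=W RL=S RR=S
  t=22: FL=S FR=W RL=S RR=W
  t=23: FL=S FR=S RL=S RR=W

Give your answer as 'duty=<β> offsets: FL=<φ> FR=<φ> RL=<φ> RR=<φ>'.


duty=18 offsets: FL=4 FR=1 RL=10 RR=20

duty β = stance ticks per leg = 18
FL: stance ticks = 18; W→S at t=20 → φ=4
FR: stance ticks = 18; W→S at t=23 → φ=1
RL: stance ticks = 18; W→S at t=14 → φ=10
RR: stance ticks = 18; W→S at t=4 → φ=20


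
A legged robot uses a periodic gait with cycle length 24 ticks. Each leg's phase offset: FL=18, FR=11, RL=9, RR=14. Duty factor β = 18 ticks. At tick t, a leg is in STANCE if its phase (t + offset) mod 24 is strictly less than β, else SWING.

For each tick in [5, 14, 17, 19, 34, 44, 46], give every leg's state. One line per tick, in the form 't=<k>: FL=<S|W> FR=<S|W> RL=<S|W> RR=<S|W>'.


t=5: phase=(23,16,14,19) vs β=18 → FL=W FR=S RL=S RR=W
t=14: phase=(8,1,23,4) vs β=18 → FL=S FR=S RL=W RR=S
t=17: phase=(11,4,2,7) vs β=18 → FL=S FR=S RL=S RR=S
t=19: phase=(13,6,4,9) vs β=18 → FL=S FR=S RL=S RR=S
t=34: phase=(4,21,19,0) vs β=18 → FL=S FR=W RL=W RR=S
t=44: phase=(14,7,5,10) vs β=18 → FL=S FR=S RL=S RR=S
t=46: phase=(16,9,7,12) vs β=18 → FL=S FR=S RL=S RR=S

t=5: FL=W FR=S RL=S RR=W
t=14: FL=S FR=S RL=W RR=S
t=17: FL=S FR=S RL=S RR=S
t=19: FL=S FR=S RL=S RR=S
t=34: FL=S FR=W RL=W RR=S
t=44: FL=S FR=S RL=S RR=S
t=46: FL=S FR=S RL=S RR=S


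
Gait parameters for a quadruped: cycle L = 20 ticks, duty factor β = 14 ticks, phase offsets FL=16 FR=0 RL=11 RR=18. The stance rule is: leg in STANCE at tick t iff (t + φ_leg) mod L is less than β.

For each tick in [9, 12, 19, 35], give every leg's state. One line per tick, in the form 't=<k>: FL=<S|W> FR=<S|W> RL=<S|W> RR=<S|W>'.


t=9: phase=(5,9,0,7) vs β=14 → FL=S FR=S RL=S RR=S
t=12: phase=(8,12,3,10) vs β=14 → FL=S FR=S RL=S RR=S
t=19: phase=(15,19,10,17) vs β=14 → FL=W FR=W RL=S RR=W
t=35: phase=(11,15,6,13) vs β=14 → FL=S FR=W RL=S RR=S

t=9: FL=S FR=S RL=S RR=S
t=12: FL=S FR=S RL=S RR=S
t=19: FL=W FR=W RL=S RR=W
t=35: FL=S FR=W RL=S RR=S


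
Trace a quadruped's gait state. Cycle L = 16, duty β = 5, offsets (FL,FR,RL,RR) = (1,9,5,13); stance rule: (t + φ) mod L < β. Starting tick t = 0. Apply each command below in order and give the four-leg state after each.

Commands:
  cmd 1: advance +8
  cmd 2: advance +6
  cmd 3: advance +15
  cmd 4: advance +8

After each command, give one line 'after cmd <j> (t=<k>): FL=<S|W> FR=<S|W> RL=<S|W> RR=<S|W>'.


start t=0: FL=S FR=W RL=W RR=W
cmd 1: advance +8 → t=8, phase=(9,1,13,5) → FL=W FR=S RL=W RR=W
cmd 2: advance +6 → t=14, phase=(15,7,3,11) → FL=W FR=W RL=S RR=W
cmd 3: advance +15 → t=29, phase=(14,6,2,10) → FL=W FR=W RL=S RR=W
cmd 4: advance +8 → t=37, phase=(6,14,10,2) → FL=W FR=W RL=W RR=S

after cmd 1 (t=8): FL=W FR=S RL=W RR=W
after cmd 2 (t=14): FL=W FR=W RL=S RR=W
after cmd 3 (t=29): FL=W FR=W RL=S RR=W
after cmd 4 (t=37): FL=W FR=W RL=W RR=S


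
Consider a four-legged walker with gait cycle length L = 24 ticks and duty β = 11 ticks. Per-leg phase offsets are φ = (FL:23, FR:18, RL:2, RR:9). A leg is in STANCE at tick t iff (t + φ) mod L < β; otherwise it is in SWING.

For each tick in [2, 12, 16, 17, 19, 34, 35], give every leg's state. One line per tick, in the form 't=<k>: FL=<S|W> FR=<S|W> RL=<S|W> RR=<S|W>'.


t=2: phase=(1,20,4,11) vs β=11 → FL=S FR=W RL=S RR=W
t=12: phase=(11,6,14,21) vs β=11 → FL=W FR=S RL=W RR=W
t=16: phase=(15,10,18,1) vs β=11 → FL=W FR=S RL=W RR=S
t=17: phase=(16,11,19,2) vs β=11 → FL=W FR=W RL=W RR=S
t=19: phase=(18,13,21,4) vs β=11 → FL=W FR=W RL=W RR=S
t=34: phase=(9,4,12,19) vs β=11 → FL=S FR=S RL=W RR=W
t=35: phase=(10,5,13,20) vs β=11 → FL=S FR=S RL=W RR=W

t=2: FL=S FR=W RL=S RR=W
t=12: FL=W FR=S RL=W RR=W
t=16: FL=W FR=S RL=W RR=S
t=17: FL=W FR=W RL=W RR=S
t=19: FL=W FR=W RL=W RR=S
t=34: FL=S FR=S RL=W RR=W
t=35: FL=S FR=S RL=W RR=W


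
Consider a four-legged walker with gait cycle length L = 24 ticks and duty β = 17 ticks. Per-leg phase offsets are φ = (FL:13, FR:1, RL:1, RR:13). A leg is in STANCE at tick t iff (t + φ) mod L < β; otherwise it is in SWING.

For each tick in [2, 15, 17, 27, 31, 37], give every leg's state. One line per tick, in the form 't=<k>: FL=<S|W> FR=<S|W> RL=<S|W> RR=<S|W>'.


t=2: phase=(15,3,3,15) vs β=17 → FL=S FR=S RL=S RR=S
t=15: phase=(4,16,16,4) vs β=17 → FL=S FR=S RL=S RR=S
t=17: phase=(6,18,18,6) vs β=17 → FL=S FR=W RL=W RR=S
t=27: phase=(16,4,4,16) vs β=17 → FL=S FR=S RL=S RR=S
t=31: phase=(20,8,8,20) vs β=17 → FL=W FR=S RL=S RR=W
t=37: phase=(2,14,14,2) vs β=17 → FL=S FR=S RL=S RR=S

t=2: FL=S FR=S RL=S RR=S
t=15: FL=S FR=S RL=S RR=S
t=17: FL=S FR=W RL=W RR=S
t=27: FL=S FR=S RL=S RR=S
t=31: FL=W FR=S RL=S RR=W
t=37: FL=S FR=S RL=S RR=S


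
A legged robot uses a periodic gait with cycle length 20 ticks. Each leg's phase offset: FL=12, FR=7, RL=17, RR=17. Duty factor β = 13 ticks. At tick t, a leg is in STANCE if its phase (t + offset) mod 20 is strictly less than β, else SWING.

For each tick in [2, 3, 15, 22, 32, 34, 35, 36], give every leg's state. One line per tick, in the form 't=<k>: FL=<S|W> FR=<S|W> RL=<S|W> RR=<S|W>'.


t=2: FL=W FR=S RL=W RR=W
t=3: FL=W FR=S RL=S RR=S
t=15: FL=S FR=S RL=S RR=S
t=22: FL=W FR=S RL=W RR=W
t=32: FL=S FR=W RL=S RR=S
t=34: FL=S FR=S RL=S RR=S
t=35: FL=S FR=S RL=S RR=S
t=36: FL=S FR=S RL=W RR=W

t=2: phase=(14,9,19,19) vs β=13 → FL=W FR=S RL=W RR=W
t=3: phase=(15,10,0,0) vs β=13 → FL=W FR=S RL=S RR=S
t=15: phase=(7,2,12,12) vs β=13 → FL=S FR=S RL=S RR=S
t=22: phase=(14,9,19,19) vs β=13 → FL=W FR=S RL=W RR=W
t=32: phase=(4,19,9,9) vs β=13 → FL=S FR=W RL=S RR=S
t=34: phase=(6,1,11,11) vs β=13 → FL=S FR=S RL=S RR=S
t=35: phase=(7,2,12,12) vs β=13 → FL=S FR=S RL=S RR=S
t=36: phase=(8,3,13,13) vs β=13 → FL=S FR=S RL=W RR=W


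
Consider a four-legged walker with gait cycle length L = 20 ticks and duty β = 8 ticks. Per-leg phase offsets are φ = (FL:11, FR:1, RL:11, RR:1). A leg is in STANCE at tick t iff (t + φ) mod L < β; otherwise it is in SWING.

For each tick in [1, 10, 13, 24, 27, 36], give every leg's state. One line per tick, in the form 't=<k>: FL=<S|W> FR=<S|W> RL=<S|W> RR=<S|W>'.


t=1: phase=(12,2,12,2) vs β=8 → FL=W FR=S RL=W RR=S
t=10: phase=(1,11,1,11) vs β=8 → FL=S FR=W RL=S RR=W
t=13: phase=(4,14,4,14) vs β=8 → FL=S FR=W RL=S RR=W
t=24: phase=(15,5,15,5) vs β=8 → FL=W FR=S RL=W RR=S
t=27: phase=(18,8,18,8) vs β=8 → FL=W FR=W RL=W RR=W
t=36: phase=(7,17,7,17) vs β=8 → FL=S FR=W RL=S RR=W

t=1: FL=W FR=S RL=W RR=S
t=10: FL=S FR=W RL=S RR=W
t=13: FL=S FR=W RL=S RR=W
t=24: FL=W FR=S RL=W RR=S
t=27: FL=W FR=W RL=W RR=W
t=36: FL=S FR=W RL=S RR=W


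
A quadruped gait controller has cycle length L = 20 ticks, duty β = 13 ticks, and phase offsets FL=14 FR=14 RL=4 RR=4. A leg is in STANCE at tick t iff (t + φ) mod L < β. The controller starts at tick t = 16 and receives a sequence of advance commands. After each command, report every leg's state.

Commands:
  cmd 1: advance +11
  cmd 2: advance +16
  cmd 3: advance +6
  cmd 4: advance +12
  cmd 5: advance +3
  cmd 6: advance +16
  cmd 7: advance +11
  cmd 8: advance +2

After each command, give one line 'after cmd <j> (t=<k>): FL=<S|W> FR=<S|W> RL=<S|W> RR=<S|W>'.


start t=16: FL=S FR=S RL=S RR=S
cmd 1: advance +11 → t=27, phase=(1,1,11,11) → FL=S FR=S RL=S RR=S
cmd 2: advance +16 → t=43, phase=(17,17,7,7) → FL=W FR=W RL=S RR=S
cmd 3: advance +6 → t=49, phase=(3,3,13,13) → FL=S FR=S RL=W RR=W
cmd 4: advance +12 → t=61, phase=(15,15,5,5) → FL=W FR=W RL=S RR=S
cmd 5: advance +3 → t=64, phase=(18,18,8,8) → FL=W FR=W RL=S RR=S
cmd 6: advance +16 → t=80, phase=(14,14,4,4) → FL=W FR=W RL=S RR=S
cmd 7: advance +11 → t=91, phase=(5,5,15,15) → FL=S FR=S RL=W RR=W
cmd 8: advance +2 → t=93, phase=(7,7,17,17) → FL=S FR=S RL=W RR=W

after cmd 1 (t=27): FL=S FR=S RL=S RR=S
after cmd 2 (t=43): FL=W FR=W RL=S RR=S
after cmd 3 (t=49): FL=S FR=S RL=W RR=W
after cmd 4 (t=61): FL=W FR=W RL=S RR=S
after cmd 5 (t=64): FL=W FR=W RL=S RR=S
after cmd 6 (t=80): FL=W FR=W RL=S RR=S
after cmd 7 (t=91): FL=S FR=S RL=W RR=W
after cmd 8 (t=93): FL=S FR=S RL=W RR=W


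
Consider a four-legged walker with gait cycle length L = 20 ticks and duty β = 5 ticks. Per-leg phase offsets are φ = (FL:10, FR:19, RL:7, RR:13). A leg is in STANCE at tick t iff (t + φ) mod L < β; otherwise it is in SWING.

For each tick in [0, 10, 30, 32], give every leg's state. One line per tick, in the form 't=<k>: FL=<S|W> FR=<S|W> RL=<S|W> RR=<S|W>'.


t=0: phase=(10,19,7,13) vs β=5 → FL=W FR=W RL=W RR=W
t=10: phase=(0,9,17,3) vs β=5 → FL=S FR=W RL=W RR=S
t=30: phase=(0,9,17,3) vs β=5 → FL=S FR=W RL=W RR=S
t=32: phase=(2,11,19,5) vs β=5 → FL=S FR=W RL=W RR=W

t=0: FL=W FR=W RL=W RR=W
t=10: FL=S FR=W RL=W RR=S
t=30: FL=S FR=W RL=W RR=S
t=32: FL=S FR=W RL=W RR=W


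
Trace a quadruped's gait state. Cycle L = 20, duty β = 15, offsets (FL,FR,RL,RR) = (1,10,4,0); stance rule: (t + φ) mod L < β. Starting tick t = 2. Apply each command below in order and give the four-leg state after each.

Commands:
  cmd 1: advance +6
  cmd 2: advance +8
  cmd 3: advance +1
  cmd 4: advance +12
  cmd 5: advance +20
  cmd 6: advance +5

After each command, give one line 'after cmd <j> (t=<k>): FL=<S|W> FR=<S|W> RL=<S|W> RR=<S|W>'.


start t=2: FL=S FR=S RL=S RR=S
cmd 1: advance +6 → t=8, phase=(9,18,12,8) → FL=S FR=W RL=S RR=S
cmd 2: advance +8 → t=16, phase=(17,6,0,16) → FL=W FR=S RL=S RR=W
cmd 3: advance +1 → t=17, phase=(18,7,1,17) → FL=W FR=S RL=S RR=W
cmd 4: advance +12 → t=29, phase=(10,19,13,9) → FL=S FR=W RL=S RR=S
cmd 5: advance +20 → t=49, phase=(10,19,13,9) → FL=S FR=W RL=S RR=S
cmd 6: advance +5 → t=54, phase=(15,4,18,14) → FL=W FR=S RL=W RR=S

after cmd 1 (t=8): FL=S FR=W RL=S RR=S
after cmd 2 (t=16): FL=W FR=S RL=S RR=W
after cmd 3 (t=17): FL=W FR=S RL=S RR=W
after cmd 4 (t=29): FL=S FR=W RL=S RR=S
after cmd 5 (t=49): FL=S FR=W RL=S RR=S
after cmd 6 (t=54): FL=W FR=S RL=W RR=S


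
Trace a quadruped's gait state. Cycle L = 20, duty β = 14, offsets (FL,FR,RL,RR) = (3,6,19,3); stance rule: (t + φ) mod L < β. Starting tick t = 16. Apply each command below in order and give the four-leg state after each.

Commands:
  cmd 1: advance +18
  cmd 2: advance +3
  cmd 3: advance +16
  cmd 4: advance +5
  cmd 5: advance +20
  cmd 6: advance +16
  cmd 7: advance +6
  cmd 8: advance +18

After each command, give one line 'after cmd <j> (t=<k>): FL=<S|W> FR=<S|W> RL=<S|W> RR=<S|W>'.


start t=16: FL=W FR=S RL=W RR=W
cmd 1: advance +18 → t=34, phase=(17,0,13,17) → FL=W FR=S RL=S RR=W
cmd 2: advance +3 → t=37, phase=(0,3,16,0) → FL=S FR=S RL=W RR=S
cmd 3: advance +16 → t=53, phase=(16,19,12,16) → FL=W FR=W RL=S RR=W
cmd 4: advance +5 → t=58, phase=(1,4,17,1) → FL=S FR=S RL=W RR=S
cmd 5: advance +20 → t=78, phase=(1,4,17,1) → FL=S FR=S RL=W RR=S
cmd 6: advance +16 → t=94, phase=(17,0,13,17) → FL=W FR=S RL=S RR=W
cmd 7: advance +6 → t=100, phase=(3,6,19,3) → FL=S FR=S RL=W RR=S
cmd 8: advance +18 → t=118, phase=(1,4,17,1) → FL=S FR=S RL=W RR=S

after cmd 1 (t=34): FL=W FR=S RL=S RR=W
after cmd 2 (t=37): FL=S FR=S RL=W RR=S
after cmd 3 (t=53): FL=W FR=W RL=S RR=W
after cmd 4 (t=58): FL=S FR=S RL=W RR=S
after cmd 5 (t=78): FL=S FR=S RL=W RR=S
after cmd 6 (t=94): FL=W FR=S RL=S RR=W
after cmd 7 (t=100): FL=S FR=S RL=W RR=S
after cmd 8 (t=118): FL=S FR=S RL=W RR=S


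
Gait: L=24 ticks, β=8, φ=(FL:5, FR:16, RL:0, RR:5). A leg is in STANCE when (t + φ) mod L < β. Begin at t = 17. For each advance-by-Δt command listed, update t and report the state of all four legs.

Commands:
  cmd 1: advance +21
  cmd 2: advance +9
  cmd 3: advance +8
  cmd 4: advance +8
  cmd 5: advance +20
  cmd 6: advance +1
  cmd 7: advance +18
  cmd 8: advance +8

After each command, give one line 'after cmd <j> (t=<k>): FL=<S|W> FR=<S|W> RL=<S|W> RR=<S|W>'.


after cmd 1 (t=38): FL=W FR=S RL=W RR=W
after cmd 2 (t=47): FL=S FR=W RL=W RR=S
after cmd 3 (t=55): FL=W FR=W RL=S RR=W
after cmd 4 (t=63): FL=W FR=S RL=W RR=W
after cmd 5 (t=83): FL=W FR=S RL=W RR=W
after cmd 6 (t=84): FL=W FR=S RL=W RR=W
after cmd 7 (t=102): FL=W FR=W RL=S RR=W
after cmd 8 (t=110): FL=W FR=S RL=W RR=W

start t=17: FL=W FR=W RL=W RR=W
cmd 1: advance +21 → t=38, phase=(19,6,14,19) → FL=W FR=S RL=W RR=W
cmd 2: advance +9 → t=47, phase=(4,15,23,4) → FL=S FR=W RL=W RR=S
cmd 3: advance +8 → t=55, phase=(12,23,7,12) → FL=W FR=W RL=S RR=W
cmd 4: advance +8 → t=63, phase=(20,7,15,20) → FL=W FR=S RL=W RR=W
cmd 5: advance +20 → t=83, phase=(16,3,11,16) → FL=W FR=S RL=W RR=W
cmd 6: advance +1 → t=84, phase=(17,4,12,17) → FL=W FR=S RL=W RR=W
cmd 7: advance +18 → t=102, phase=(11,22,6,11) → FL=W FR=W RL=S RR=W
cmd 8: advance +8 → t=110, phase=(19,6,14,19) → FL=W FR=S RL=W RR=W


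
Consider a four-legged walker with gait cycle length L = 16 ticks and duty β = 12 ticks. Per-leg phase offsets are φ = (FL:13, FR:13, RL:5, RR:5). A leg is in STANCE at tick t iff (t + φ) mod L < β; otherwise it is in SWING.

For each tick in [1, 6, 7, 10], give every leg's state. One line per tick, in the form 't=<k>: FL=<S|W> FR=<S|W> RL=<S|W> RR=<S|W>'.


t=1: FL=W FR=W RL=S RR=S
t=6: FL=S FR=S RL=S RR=S
t=7: FL=S FR=S RL=W RR=W
t=10: FL=S FR=S RL=W RR=W

t=1: phase=(14,14,6,6) vs β=12 → FL=W FR=W RL=S RR=S
t=6: phase=(3,3,11,11) vs β=12 → FL=S FR=S RL=S RR=S
t=7: phase=(4,4,12,12) vs β=12 → FL=S FR=S RL=W RR=W
t=10: phase=(7,7,15,15) vs β=12 → FL=S FR=S RL=W RR=W


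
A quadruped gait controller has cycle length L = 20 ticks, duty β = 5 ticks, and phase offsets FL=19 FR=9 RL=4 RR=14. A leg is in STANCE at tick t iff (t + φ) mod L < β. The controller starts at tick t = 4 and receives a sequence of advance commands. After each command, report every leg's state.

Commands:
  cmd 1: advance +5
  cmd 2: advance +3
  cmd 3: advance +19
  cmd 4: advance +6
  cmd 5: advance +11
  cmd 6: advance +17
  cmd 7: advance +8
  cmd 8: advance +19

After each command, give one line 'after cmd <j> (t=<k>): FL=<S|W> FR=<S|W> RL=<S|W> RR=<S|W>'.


start t=4: FL=S FR=W RL=W RR=W
cmd 1: advance +5 → t=9, phase=(8,18,13,3) → FL=W FR=W RL=W RR=S
cmd 2: advance +3 → t=12, phase=(11,1,16,6) → FL=W FR=S RL=W RR=W
cmd 3: advance +19 → t=31, phase=(10,0,15,5) → FL=W FR=S RL=W RR=W
cmd 4: advance +6 → t=37, phase=(16,6,1,11) → FL=W FR=W RL=S RR=W
cmd 5: advance +11 → t=48, phase=(7,17,12,2) → FL=W FR=W RL=W RR=S
cmd 6: advance +17 → t=65, phase=(4,14,9,19) → FL=S FR=W RL=W RR=W
cmd 7: advance +8 → t=73, phase=(12,2,17,7) → FL=W FR=S RL=W RR=W
cmd 8: advance +19 → t=92, phase=(11,1,16,6) → FL=W FR=S RL=W RR=W

after cmd 1 (t=9): FL=W FR=W RL=W RR=S
after cmd 2 (t=12): FL=W FR=S RL=W RR=W
after cmd 3 (t=31): FL=W FR=S RL=W RR=W
after cmd 4 (t=37): FL=W FR=W RL=S RR=W
after cmd 5 (t=48): FL=W FR=W RL=W RR=S
after cmd 6 (t=65): FL=S FR=W RL=W RR=W
after cmd 7 (t=73): FL=W FR=S RL=W RR=W
after cmd 8 (t=92): FL=W FR=S RL=W RR=W
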